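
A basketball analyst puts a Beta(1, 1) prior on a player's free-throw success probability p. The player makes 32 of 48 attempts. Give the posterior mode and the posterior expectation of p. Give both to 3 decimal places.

Posterior: Beta(1+32, 1+16) = Beta(33, 17).
Mode = (33−1)/(33+17−2) = 32/48 = 0.667.
Mean = 33/(33+17) = 33/50 = 0.660.

MAP = 0.667, posterior mean = 0.660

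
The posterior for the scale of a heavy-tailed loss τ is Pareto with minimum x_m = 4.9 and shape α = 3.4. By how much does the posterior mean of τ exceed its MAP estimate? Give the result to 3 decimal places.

The Pareto density is strictly decreasing on [x_m, ∞), so the mode is x_m = 4.900.
Mean = α·x_m/(α−1) = 3.4·4.9/2.4 = 6.942.
Difference = 6.942 − 4.900 = 2.042.

2.042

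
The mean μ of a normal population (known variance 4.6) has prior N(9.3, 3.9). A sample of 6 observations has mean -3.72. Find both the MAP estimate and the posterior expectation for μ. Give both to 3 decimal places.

MAP estimate = -1.581, posterior expectation = -1.581

Posterior for μ is Normal. Precision-weighted mean: (1/3.9·9.3 + 6/4.6·-3.72) / (1/3.9 + 6/4.6) = -1.581.
A Normal posterior is symmetric, so mode = mean.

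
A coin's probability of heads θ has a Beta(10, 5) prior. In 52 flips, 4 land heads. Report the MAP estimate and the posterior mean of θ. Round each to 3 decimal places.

Posterior: Beta(10+4, 5+48) = Beta(14, 53).
Mode = (14−1)/(14+53−2) = 13/65 = 0.200.
Mean = 14/(14+53) = 14/67 = 0.209.
Right-skewed posterior ⇒ mode < mean.

MAP = 0.200; posterior mean = 0.209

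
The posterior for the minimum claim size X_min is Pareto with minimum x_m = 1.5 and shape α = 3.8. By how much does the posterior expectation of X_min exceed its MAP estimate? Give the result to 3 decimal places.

0.536

The Pareto density is strictly decreasing on [x_m, ∞), so the mode is x_m = 1.500.
Mean = α·x_m/(α−1) = 3.8·1.5/2.8 = 2.036.
Difference = 2.036 − 1.500 = 0.536.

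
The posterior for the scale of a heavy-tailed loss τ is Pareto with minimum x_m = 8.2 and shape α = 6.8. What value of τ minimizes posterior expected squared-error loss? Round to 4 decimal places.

The Pareto density is strictly decreasing on [x_m, ∞), so the mode is x_m = 8.2000.
Mean = α·x_m/(α−1) = 6.8·8.2/5.8 = 9.6138.
Squared-error loss ⇒ the optimal estimator is the posterior mean.

9.6138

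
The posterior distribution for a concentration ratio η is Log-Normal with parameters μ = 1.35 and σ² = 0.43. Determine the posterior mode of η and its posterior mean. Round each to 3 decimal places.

Mode = exp(μ − σ²) = exp(0.92) = 2.509.
Mean = exp(μ + σ²/2) = exp(1.565) = 4.783.

posterior mode = 2.509, posterior mean = 4.783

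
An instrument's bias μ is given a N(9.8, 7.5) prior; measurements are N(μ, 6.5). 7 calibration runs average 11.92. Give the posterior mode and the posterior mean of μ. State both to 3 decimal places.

Posterior for μ is Normal. Precision-weighted mean: (1/7.5·9.8 + 7/6.5·11.92) / (1/7.5 + 7/6.5) = 11.686.
A Normal posterior is symmetric, so mode = mean.

MAP: 11.686. Posterior mean: 11.686.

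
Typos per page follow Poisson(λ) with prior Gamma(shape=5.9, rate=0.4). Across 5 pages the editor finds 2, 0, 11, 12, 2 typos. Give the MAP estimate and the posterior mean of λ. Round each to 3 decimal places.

Σ counts = 27. Posterior: Gamma(shape = 5.9+27 = 32.9, rate = 0.4+5 = 5.4).
Mode = (α−1)/β = 31.9/5.4 = 5.907.
Mean = α/β = 32.9/5.4 = 6.093.
The posterior is right-skewed, so the mean exceeds the mode.

λ_MAP = 5.907, E[λ|data] = 6.093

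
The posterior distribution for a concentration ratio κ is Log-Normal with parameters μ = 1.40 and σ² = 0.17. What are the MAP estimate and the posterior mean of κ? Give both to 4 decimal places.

Mode = exp(μ − σ²) = exp(1.23) = 3.4212.
Mean = exp(μ + σ²/2) = exp(1.485) = 4.4150.

MAP: 3.4212. Posterior mean: 4.4150.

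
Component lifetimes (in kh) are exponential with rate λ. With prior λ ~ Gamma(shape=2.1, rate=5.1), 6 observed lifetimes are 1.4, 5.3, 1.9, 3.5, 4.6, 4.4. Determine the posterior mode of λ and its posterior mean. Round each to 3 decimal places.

Σ times = 21.1. Posterior: Gamma(shape = 2.1+6 = 8.1, rate = 5.1+21.1 = 26.2).
Mode = (α−1)/β = 7.1/26.2 = 0.271.
Mean = α/β = 8.1/26.2 = 0.309.
Right-skewed posterior ⇒ mode < mean.

MAP = 0.271, posterior mean = 0.309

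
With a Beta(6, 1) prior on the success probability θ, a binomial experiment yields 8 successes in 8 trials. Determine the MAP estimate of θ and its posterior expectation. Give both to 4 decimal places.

MAP = 1.0000, posterior mean = 0.9333

Posterior: Beta(6+8, 1+0) = Beta(14, 1).
Since β = 1 ≤ 1 and α > 1, the Beta density is monotone increasing on [0,1]; the mode is at 1.
Mean = 14/(14+1) = 0.9333.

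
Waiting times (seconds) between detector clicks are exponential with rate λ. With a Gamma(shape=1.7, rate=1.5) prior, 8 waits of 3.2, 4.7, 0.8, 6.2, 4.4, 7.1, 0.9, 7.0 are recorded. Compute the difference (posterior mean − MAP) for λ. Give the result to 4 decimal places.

Σ times = 34.3. Posterior: Gamma(shape = 1.7+8 = 9.7, rate = 1.5+34.3 = 35.8).
Mode = (α−1)/β = 8.7/35.8 = 0.2430.
Mean = α/β = 9.7/35.8 = 0.2709.
Difference = 0.2709 − 0.2430 = 0.0279.

0.0279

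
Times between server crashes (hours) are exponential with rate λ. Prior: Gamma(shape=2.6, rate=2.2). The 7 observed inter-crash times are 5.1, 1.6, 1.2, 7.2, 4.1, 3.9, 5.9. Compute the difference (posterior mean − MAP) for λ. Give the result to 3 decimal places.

0.032

Σ times = 29.0. Posterior: Gamma(shape = 2.6+7 = 9.6, rate = 2.2+29.0 = 31.2).
Mode = (α−1)/β = 8.6/31.2 = 0.276.
Mean = α/β = 9.6/31.2 = 0.308.
Difference = 0.308 − 0.276 = 0.032.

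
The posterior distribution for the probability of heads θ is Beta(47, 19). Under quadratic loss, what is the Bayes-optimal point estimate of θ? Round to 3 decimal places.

Mode = (47−1)/(47+19−2) = 46/64 = 0.719.
Mean = 47/(47+19) = 47/66 = 0.712.
Quadratic loss ⇒ the optimal estimator is the posterior mean.

0.712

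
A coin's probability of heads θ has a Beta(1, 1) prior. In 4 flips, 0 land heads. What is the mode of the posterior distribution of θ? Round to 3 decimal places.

Posterior: Beta(1+0, 1+4) = Beta(1, 5).
Since α = 1 ≤ 1 and β > 1, the Beta density is monotone decreasing on [0,1]; the mode is at 0.
Mean = 1/(1+5) = 0.167.
This is the posterior mode — the MAP estimate.

0.000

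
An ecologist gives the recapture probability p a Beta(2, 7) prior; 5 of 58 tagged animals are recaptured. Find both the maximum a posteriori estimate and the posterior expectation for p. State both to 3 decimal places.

Posterior: Beta(2+5, 7+53) = Beta(7, 60).
Mode = (7−1)/(7+60−2) = 6/65 = 0.092.
Mean = 7/(7+60) = 7/67 = 0.104.

MAP = 0.092, posterior mean = 0.104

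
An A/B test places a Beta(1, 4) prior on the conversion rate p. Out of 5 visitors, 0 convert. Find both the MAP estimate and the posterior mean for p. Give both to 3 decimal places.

MAP = 0.000, posterior mean = 0.100

Posterior: Beta(1+0, 4+5) = Beta(1, 9).
Since α = 1 ≤ 1 and β > 1, the Beta density is monotone decreasing on [0,1]; the mode is at 0.
Mean = 1/(1+9) = 0.100.
Mean > mode: the posterior has a right tail.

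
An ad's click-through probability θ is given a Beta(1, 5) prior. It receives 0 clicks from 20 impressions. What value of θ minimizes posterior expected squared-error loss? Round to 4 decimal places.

Posterior: Beta(1+0, 5+20) = Beta(1, 25).
Since α = 1 ≤ 1 and β > 1, the Beta density is monotone decreasing on [0,1]; the mode is at 0.
Mean = 1/(1+25) = 0.0385.
Squared-error loss ⇒ the optimal estimator is the posterior mean.

0.0385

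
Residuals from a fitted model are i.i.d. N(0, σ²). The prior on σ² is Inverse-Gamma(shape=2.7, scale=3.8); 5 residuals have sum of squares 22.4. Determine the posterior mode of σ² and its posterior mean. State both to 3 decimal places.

MAP = 2.419, posterior mean = 3.571

Posterior: Inverse-Gamma(shape = 2.7+5/2 = 5.2, scale = 3.8+22.4/2 = 15.0).
Mode = β/(α+1) = 15.0/6.2 = 2.419.
Mean = β/(α−1) = 15.0/4.2 = 3.571.
Mean > mode: the posterior has a right tail.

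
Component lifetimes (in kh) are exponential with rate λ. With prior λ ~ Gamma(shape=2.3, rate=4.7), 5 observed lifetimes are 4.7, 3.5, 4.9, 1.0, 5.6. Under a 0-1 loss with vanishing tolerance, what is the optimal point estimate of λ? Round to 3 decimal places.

0.258

Σ times = 19.7. Posterior: Gamma(shape = 2.3+5 = 7.3, rate = 4.7+19.7 = 24.4).
Mode = (α−1)/β = 6.3/24.4 = 0.258.
Mean = α/β = 7.3/24.4 = 0.299.
This is the posterior mode — the MAP estimate.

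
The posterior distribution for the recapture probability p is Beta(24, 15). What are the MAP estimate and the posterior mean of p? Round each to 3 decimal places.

MAP = 0.622, posterior mean = 0.615

Mode = (24−1)/(24+15−2) = 23/37 = 0.622.
Mean = 24/(24+15) = 24/39 = 0.615.
The posterior is left-skewed, so the mode exceeds the mean.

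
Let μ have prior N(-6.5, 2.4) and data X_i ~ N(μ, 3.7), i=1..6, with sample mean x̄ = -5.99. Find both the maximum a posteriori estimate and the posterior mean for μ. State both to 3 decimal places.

Posterior for μ is Normal. Precision-weighted mean: (1/2.4·-6.5 + 6/3.7·-5.99) / (1/2.4 + 6/3.7) = -6.094.
A Normal posterior is symmetric, so mode = mean.

MAP = -6.094; posterior mean = -6.094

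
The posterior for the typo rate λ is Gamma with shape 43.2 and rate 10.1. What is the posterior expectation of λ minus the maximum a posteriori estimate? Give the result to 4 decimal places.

Mode = (α−1)/β = 42.2/10.1 = 4.1782.
Mean = α/β = 43.2/10.1 = 4.2772.
Difference = 4.2772 − 4.1782 = 0.0990.

0.0990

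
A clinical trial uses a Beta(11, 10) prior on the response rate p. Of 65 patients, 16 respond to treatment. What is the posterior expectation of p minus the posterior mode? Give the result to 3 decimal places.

0.004

Posterior: Beta(11+16, 10+49) = Beta(27, 59).
Mode = (27−1)/(27+59−2) = 26/84 = 0.310.
Mean = 27/(27+59) = 27/86 = 0.314.
Difference = 0.314 − 0.310 = 0.004.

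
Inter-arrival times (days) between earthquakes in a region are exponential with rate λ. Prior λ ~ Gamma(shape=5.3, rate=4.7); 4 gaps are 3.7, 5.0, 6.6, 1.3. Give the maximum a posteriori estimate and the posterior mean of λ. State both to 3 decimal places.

maximum a posteriori estimate = 0.390, posterior mean = 0.437

Σ times = 16.6. Posterior: Gamma(shape = 5.3+4 = 9.3, rate = 4.7+16.6 = 21.3).
Mode = (α−1)/β = 8.3/21.3 = 0.390.
Mean = α/β = 9.3/21.3 = 0.437.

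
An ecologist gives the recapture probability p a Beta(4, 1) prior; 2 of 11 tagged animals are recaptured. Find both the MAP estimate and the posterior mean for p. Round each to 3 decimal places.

Posterior: Beta(4+2, 1+9) = Beta(6, 10).
Mode = (6−1)/(6+10−2) = 5/14 = 0.357.
Mean = 6/(6+10) = 6/16 = 0.375.
Mean > mode: the posterior has a right tail.

MAP: 0.357. Posterior mean: 0.375.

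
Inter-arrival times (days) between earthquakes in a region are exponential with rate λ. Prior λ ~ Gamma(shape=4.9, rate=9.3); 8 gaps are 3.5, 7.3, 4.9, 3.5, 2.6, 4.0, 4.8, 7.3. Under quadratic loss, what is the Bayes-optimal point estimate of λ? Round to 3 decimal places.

0.273

Σ times = 37.9. Posterior: Gamma(shape = 4.9+8 = 12.9, rate = 9.3+37.9 = 47.2).
Mode = (α−1)/β = 11.9/47.2 = 0.252.
Mean = α/β = 12.9/47.2 = 0.273.
Quadratic loss ⇒ the optimal estimator is the posterior mean.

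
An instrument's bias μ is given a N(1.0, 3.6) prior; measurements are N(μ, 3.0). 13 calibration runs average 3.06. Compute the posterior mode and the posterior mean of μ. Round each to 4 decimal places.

posterior mode = 2.9359, posterior mean = 2.9359

Posterior for μ is Normal. Precision-weighted mean: (1/3.6·1.0 + 13/3.0·3.06) / (1/3.6 + 13/3.0) = 2.9359.
A Normal posterior is symmetric, so mode = mean.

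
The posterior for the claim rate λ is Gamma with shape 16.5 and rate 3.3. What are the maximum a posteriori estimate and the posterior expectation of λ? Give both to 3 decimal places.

Mode = (α−1)/β = 15.5/3.3 = 4.697.
Mean = α/β = 16.5/3.3 = 5.000.

λ_MAP = 4.697, E[λ|data] = 5.000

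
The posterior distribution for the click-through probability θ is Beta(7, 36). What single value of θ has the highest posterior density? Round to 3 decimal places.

0.146

Mode = (7−1)/(7+36−2) = 6/41 = 0.146.
Mean = 7/(7+36) = 7/43 = 0.163.
This is the posterior mode — the MAP estimate.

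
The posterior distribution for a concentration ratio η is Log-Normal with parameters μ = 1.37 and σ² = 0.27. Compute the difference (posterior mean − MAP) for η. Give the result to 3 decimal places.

1.500

Mode = exp(μ − σ²) = exp(1.10) = 3.004.
Mean = exp(μ + σ²/2) = exp(1.505) = 4.504.
Difference = 4.504 − 3.004 = 1.500.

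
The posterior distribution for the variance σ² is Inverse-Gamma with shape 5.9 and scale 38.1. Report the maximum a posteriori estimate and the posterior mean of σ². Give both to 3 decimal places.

Mode = β/(α+1) = 38.1/6.9 = 5.522.
Mean = β/(α−1) = 38.1/4.9 = 7.776.
The posterior is right-skewed, so the mean exceeds the mode.

maximum a posteriori estimate = 5.522, posterior mean = 7.776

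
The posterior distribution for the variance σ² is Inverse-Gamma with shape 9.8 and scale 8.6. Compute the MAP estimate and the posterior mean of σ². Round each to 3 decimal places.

MAP: 0.796. Posterior mean: 0.977.

Mode = β/(α+1) = 8.6/10.8 = 0.796.
Mean = β/(α−1) = 8.6/8.8 = 0.977.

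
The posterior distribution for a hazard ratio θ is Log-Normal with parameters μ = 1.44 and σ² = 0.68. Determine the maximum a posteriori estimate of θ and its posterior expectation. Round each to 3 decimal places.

Mode = exp(μ − σ²) = exp(0.76) = 2.138.
Mean = exp(μ + σ²/2) = exp(1.780) = 5.930.

maximum a posteriori estimate = 2.138, posterior expectation = 5.930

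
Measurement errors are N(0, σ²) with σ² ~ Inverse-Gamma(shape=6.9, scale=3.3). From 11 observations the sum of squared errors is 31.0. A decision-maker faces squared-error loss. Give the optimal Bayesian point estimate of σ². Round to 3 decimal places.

Posterior: Inverse-Gamma(shape = 6.9+11/2 = 12.4, scale = 3.3+31.0/2 = 18.8).
Mode = β/(α+1) = 18.8/13.4 = 1.403.
Mean = β/(α−1) = 18.8/11.4 = 1.649.
Squared-error loss ⇒ the optimal estimator is the posterior mean.

1.649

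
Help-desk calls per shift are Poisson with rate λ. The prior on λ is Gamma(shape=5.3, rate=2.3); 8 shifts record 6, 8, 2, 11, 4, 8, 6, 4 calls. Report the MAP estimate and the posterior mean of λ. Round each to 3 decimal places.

MAP: 5.175. Posterior mean: 5.272.

Σ counts = 49. Posterior: Gamma(shape = 5.3+49 = 54.3, rate = 2.3+8 = 10.3).
Mode = (α−1)/β = 53.3/10.3 = 5.175.
Mean = α/β = 54.3/10.3 = 5.272.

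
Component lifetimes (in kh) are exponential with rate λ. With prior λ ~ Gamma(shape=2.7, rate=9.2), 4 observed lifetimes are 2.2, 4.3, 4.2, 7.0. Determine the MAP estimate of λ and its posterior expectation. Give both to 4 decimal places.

Σ times = 17.7. Posterior: Gamma(shape = 2.7+4 = 6.7, rate = 9.2+17.7 = 26.9).
Mode = (α−1)/β = 5.7/26.9 = 0.2119.
Mean = α/β = 6.7/26.9 = 0.2491.

MAP = 0.2119, posterior mean = 0.2491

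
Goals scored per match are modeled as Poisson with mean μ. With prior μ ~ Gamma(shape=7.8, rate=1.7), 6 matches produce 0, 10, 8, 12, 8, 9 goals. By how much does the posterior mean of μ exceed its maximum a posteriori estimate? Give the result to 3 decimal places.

Σ counts = 47. Posterior: Gamma(shape = 7.8+47 = 54.8, rate = 1.7+6 = 7.7).
Mode = (α−1)/β = 53.8/7.7 = 6.987.
Mean = α/β = 54.8/7.7 = 7.117.
Difference = 7.117 − 6.987 = 0.130.
Mean > mode: the posterior has a right tail.

0.130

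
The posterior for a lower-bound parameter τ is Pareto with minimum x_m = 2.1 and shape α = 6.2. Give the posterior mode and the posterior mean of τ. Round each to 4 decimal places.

τ_MAP = 2.1000, E[τ|data] = 2.5038

The Pareto density is strictly decreasing on [x_m, ∞), so the mode is x_m = 2.1000.
Mean = α·x_m/(α−1) = 6.2·2.1/5.2 = 2.5038.
The mean is pulled above the mode by the posterior's right skew.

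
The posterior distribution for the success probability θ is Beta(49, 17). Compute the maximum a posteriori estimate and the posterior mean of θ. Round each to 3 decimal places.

maximum a posteriori estimate = 0.750, posterior mean = 0.742

Mode = (49−1)/(49+17−2) = 48/64 = 0.750.
Mean = 49/(49+17) = 49/66 = 0.742.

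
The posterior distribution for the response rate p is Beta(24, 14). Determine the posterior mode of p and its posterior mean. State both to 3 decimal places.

Mode = (24−1)/(24+14−2) = 23/36 = 0.639.
Mean = 24/(24+14) = 24/38 = 0.632.

MAP = 0.639; posterior mean = 0.632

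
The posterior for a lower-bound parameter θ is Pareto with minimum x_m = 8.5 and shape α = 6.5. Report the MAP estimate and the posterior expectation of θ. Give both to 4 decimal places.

The Pareto density is strictly decreasing on [x_m, ∞), so the mode is x_m = 8.5000.
Mean = α·x_m/(α−1) = 6.5·8.5/5.5 = 10.0455.
Right-skewed posterior ⇒ mode < mean.

θ_MAP = 8.5000, E[θ|data] = 10.0455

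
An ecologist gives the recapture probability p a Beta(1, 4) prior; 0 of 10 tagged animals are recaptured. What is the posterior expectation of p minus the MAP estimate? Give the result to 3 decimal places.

Posterior: Beta(1+0, 4+10) = Beta(1, 14).
Since α = 1 ≤ 1 and β > 1, the Beta density is monotone decreasing on [0,1]; the mode is at 0.
Mean = 1/(1+14) = 0.067.
Difference = 0.067 − 0.000 = 0.067.
Mean > mode: the posterior has a right tail.

0.067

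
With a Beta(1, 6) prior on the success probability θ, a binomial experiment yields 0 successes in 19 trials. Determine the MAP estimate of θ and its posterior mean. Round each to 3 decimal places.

MAP = 0.000; posterior mean = 0.038

Posterior: Beta(1+0, 6+19) = Beta(1, 25).
Since α = 1 ≤ 1 and β > 1, the Beta density is monotone decreasing on [0,1]; the mode is at 0.
Mean = 1/(1+25) = 0.038.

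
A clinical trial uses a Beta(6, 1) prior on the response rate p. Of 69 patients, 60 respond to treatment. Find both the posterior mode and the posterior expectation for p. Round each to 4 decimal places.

Posterior: Beta(6+60, 1+9) = Beta(66, 10).
Mode = (66−1)/(66+10−2) = 65/74 = 0.8784.
Mean = 66/(66+10) = 66/76 = 0.8684.

MAP = 0.8784; posterior mean = 0.8684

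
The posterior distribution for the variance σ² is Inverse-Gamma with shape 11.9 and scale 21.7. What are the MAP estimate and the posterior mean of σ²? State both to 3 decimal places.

Mode = β/(α+1) = 21.7/12.9 = 1.682.
Mean = β/(α−1) = 21.7/10.9 = 1.991.

MAP estimate = 1.682, posterior mean = 1.991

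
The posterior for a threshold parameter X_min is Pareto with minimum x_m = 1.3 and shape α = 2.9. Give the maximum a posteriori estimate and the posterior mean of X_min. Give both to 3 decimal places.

MAP: 1.300. Posterior mean: 1.984.

The Pareto density is strictly decreasing on [x_m, ∞), so the mode is x_m = 1.300.
Mean = α·x_m/(α−1) = 2.9·1.3/1.9 = 1.984.
Right-skewed posterior ⇒ mode < mean.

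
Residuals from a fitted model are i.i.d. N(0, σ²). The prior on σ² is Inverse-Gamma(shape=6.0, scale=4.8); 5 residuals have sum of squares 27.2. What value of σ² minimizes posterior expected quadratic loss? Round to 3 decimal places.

Posterior: Inverse-Gamma(shape = 6.0+5/2 = 8.5, scale = 4.8+27.2/2 = 18.4).
Mode = β/(α+1) = 18.4/9.5 = 1.937.
Mean = β/(α−1) = 18.4/7.5 = 2.453.
Quadratic loss ⇒ the optimal estimator is the posterior mean.

2.453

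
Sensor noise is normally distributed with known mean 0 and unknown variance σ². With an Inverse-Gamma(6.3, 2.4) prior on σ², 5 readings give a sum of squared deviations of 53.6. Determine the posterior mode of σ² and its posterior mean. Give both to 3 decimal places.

Posterior: Inverse-Gamma(shape = 6.3+5/2 = 8.8, scale = 2.4+53.6/2 = 29.2).
Mode = β/(α+1) = 29.2/9.8 = 2.980.
Mean = β/(α−1) = 29.2/7.8 = 3.744.
Mean > mode: the posterior has a right tail.

MAP: 2.980. Posterior mean: 3.744.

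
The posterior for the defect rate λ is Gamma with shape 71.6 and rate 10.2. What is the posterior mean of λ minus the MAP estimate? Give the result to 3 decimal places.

Mode = (α−1)/β = 70.6/10.2 = 6.922.
Mean = α/β = 71.6/10.2 = 7.020.
Difference = 7.020 − 6.922 = 0.098.
The mean is pulled above the mode by the posterior's right skew.

0.098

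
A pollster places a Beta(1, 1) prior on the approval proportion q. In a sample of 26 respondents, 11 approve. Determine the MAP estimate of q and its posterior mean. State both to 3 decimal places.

Posterior: Beta(1+11, 1+15) = Beta(12, 16).
Mode = (12−1)/(12+16−2) = 11/26 = 0.423.
With a flat prior the MAP equals the MLE, 11/26.
Mean = 12/(12+16) = 12/28 = 0.429.

MAP estimate = 0.423, posterior mean = 0.429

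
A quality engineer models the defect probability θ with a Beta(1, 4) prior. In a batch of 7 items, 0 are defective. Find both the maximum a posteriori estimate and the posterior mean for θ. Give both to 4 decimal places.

MAP: 0.0000. Posterior mean: 0.0833.

Posterior: Beta(1+0, 4+7) = Beta(1, 11).
Since α = 1 ≤ 1 and β > 1, the Beta density is monotone decreasing on [0,1]; the mode is at 0.
Mean = 1/(1+11) = 0.0833.
The posterior is right-skewed, so the mean exceeds the mode.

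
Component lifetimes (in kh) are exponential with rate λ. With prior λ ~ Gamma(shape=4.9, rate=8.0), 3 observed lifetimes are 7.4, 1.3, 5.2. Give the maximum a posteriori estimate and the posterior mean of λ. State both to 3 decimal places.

Σ times = 13.9. Posterior: Gamma(shape = 4.9+3 = 7.9, rate = 8.0+13.9 = 21.9).
Mode = (α−1)/β = 6.9/21.9 = 0.315.
Mean = α/β = 7.9/21.9 = 0.361.
The posterior is right-skewed, so the mean exceeds the mode.

MAP: 0.315. Posterior mean: 0.361.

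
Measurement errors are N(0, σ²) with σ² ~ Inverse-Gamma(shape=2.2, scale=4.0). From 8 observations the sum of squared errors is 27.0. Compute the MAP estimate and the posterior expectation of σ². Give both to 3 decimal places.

Posterior: Inverse-Gamma(shape = 2.2+8/2 = 6.2, scale = 4.0+27.0/2 = 17.5).
Mode = β/(α+1) = 17.5/7.2 = 2.431.
Mean = β/(α−1) = 17.5/5.2 = 3.365.

MAP = 2.431; posterior mean = 3.365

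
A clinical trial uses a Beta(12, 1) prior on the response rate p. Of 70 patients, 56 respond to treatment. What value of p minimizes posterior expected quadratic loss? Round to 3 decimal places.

Posterior: Beta(12+56, 1+14) = Beta(68, 15).
Mode = (68−1)/(68+15−2) = 67/81 = 0.827.
Mean = 68/(68+15) = 68/83 = 0.819.
Quadratic loss ⇒ the optimal estimator is the posterior mean.

0.819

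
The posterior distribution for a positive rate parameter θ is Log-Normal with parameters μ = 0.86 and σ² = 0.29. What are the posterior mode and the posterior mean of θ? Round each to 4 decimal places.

MAP = 1.7683, posterior mean = 2.7319

Mode = exp(μ − σ²) = exp(0.57) = 1.7683.
Mean = exp(μ + σ²/2) = exp(1.005) = 2.7319.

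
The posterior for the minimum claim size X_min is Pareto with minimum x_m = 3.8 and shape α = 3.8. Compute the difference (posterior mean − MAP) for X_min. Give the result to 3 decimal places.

The Pareto density is strictly decreasing on [x_m, ∞), so the mode is x_m = 3.800.
Mean = α·x_m/(α−1) = 3.8·3.8/2.8 = 5.157.
Difference = 5.157 − 3.800 = 1.357.
The posterior is right-skewed, so the mean exceeds the mode.

1.357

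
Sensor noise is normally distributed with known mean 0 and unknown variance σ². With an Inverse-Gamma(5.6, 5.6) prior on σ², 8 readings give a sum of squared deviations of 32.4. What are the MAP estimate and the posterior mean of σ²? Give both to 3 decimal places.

MAP = 2.057; posterior mean = 2.535

Posterior: Inverse-Gamma(shape = 5.6+8/2 = 9.6, scale = 5.6+32.4/2 = 21.8).
Mode = β/(α+1) = 21.8/10.6 = 2.057.
Mean = β/(α−1) = 21.8/8.6 = 2.535.
The posterior is right-skewed, so the mean exceeds the mode.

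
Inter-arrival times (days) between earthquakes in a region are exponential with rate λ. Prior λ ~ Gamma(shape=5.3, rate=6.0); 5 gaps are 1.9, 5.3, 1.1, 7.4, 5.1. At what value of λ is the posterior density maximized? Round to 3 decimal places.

0.347

Σ times = 20.8. Posterior: Gamma(shape = 5.3+5 = 10.3, rate = 6.0+20.8 = 26.8).
Mode = (α−1)/β = 9.3/26.8 = 0.347.
Mean = α/β = 10.3/26.8 = 0.384.
This is the posterior mode — the MAP estimate.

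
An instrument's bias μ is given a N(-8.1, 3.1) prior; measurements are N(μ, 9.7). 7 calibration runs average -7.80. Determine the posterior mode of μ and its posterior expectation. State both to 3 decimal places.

μ_MAP = -7.893, E[μ|data] = -7.893

Posterior for μ is Normal. Precision-weighted mean: (1/3.1·-8.1 + 7/9.7·-7.80) / (1/3.1 + 7/9.7) = -7.893.
A Normal posterior is symmetric, so mode = mean.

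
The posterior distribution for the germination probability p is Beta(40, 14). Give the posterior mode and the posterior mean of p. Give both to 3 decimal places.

MAP: 0.750. Posterior mean: 0.741.

Mode = (40−1)/(40+14−2) = 39/52 = 0.750.
Mean = 40/(40+14) = 40/54 = 0.741.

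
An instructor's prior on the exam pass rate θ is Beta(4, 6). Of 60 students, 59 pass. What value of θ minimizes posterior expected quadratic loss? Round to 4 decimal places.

0.9000

Posterior: Beta(4+59, 6+1) = Beta(63, 7).
Mode = (63−1)/(63+7−2) = 62/68 = 0.9118.
Mean = 63/(63+7) = 63/70 = 0.9000.
Quadratic loss ⇒ the optimal estimator is the posterior mean.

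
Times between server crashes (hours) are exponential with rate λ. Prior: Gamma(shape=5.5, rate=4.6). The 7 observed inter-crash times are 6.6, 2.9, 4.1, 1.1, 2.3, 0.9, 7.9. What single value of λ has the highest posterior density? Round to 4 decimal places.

0.3783

Σ times = 25.8. Posterior: Gamma(shape = 5.5+7 = 12.5, rate = 4.6+25.8 = 30.4).
Mode = (α−1)/β = 11.5/30.4 = 0.3783.
Mean = α/β = 12.5/30.4 = 0.4112.
This is the posterior mode — the MAP estimate.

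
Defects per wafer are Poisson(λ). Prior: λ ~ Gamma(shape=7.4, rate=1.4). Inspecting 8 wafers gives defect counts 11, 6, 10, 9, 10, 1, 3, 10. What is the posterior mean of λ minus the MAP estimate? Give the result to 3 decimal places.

Σ counts = 60. Posterior: Gamma(shape = 7.4+60 = 67.4, rate = 1.4+8 = 9.4).
Mode = (α−1)/β = 66.4/9.4 = 7.064.
Mean = α/β = 67.4/9.4 = 7.170.
Difference = 7.170 − 7.064 = 0.106.

0.106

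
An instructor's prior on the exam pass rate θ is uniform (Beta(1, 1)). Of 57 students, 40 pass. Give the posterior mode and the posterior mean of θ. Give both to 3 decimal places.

posterior mode = 0.702, posterior mean = 0.695

Posterior: Beta(1+40, 1+17) = Beta(41, 18).
Mode = (41−1)/(41+18−2) = 40/57 = 0.702.
With a flat prior the MAP equals the MLE, 40/57.
Mean = 41/(41+18) = 41/59 = 0.695.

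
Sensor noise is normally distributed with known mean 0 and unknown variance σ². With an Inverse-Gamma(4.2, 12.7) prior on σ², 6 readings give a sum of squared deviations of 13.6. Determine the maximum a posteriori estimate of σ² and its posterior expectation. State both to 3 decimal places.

Posterior: Inverse-Gamma(shape = 4.2+6/2 = 7.2, scale = 12.7+13.6/2 = 19.5).
Mode = β/(α+1) = 19.5/8.2 = 2.378.
Mean = β/(α−1) = 19.5/6.2 = 3.145.
Right-skewed posterior ⇒ mode < mean.

σ²_MAP = 2.378, E[σ²|data] = 3.145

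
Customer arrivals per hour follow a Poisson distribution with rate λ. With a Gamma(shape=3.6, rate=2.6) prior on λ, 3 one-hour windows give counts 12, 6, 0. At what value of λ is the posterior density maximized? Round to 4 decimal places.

3.6786

Σ counts = 18. Posterior: Gamma(shape = 3.6+18 = 21.6, rate = 2.6+3 = 5.6).
Mode = (α−1)/β = 20.6/5.6 = 3.6786.
Mean = α/β = 21.6/5.6 = 3.8571.
This is the posterior mode — the MAP estimate.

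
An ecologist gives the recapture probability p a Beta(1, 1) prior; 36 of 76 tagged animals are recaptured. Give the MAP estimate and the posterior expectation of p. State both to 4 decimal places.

Posterior: Beta(1+36, 1+40) = Beta(37, 41).
Mode = (37−1)/(37+41−2) = 36/76 = 0.4737.
With a flat prior the MAP equals the MLE, 36/76.
Mean = 37/(37+41) = 37/78 = 0.4744.
Right-skewed posterior ⇒ mode < mean.

p_MAP = 0.4737, E[p|data] = 0.4744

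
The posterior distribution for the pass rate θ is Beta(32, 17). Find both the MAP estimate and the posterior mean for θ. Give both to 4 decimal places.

θ_MAP = 0.6596, E[θ|data] = 0.6531

Mode = (32−1)/(32+17−2) = 31/47 = 0.6596.
Mean = 32/(32+17) = 32/49 = 0.6531.
The posterior is left-skewed, so the mode exceeds the mean.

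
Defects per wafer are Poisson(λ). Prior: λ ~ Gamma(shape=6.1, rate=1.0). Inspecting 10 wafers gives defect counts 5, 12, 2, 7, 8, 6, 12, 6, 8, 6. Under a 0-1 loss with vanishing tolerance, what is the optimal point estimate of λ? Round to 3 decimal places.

Σ counts = 72. Posterior: Gamma(shape = 6.1+72 = 78.1, rate = 1.0+10 = 11.0).
Mode = (α−1)/β = 77.1/11.0 = 7.009.
Mean = α/β = 78.1/11.0 = 7.100.
This is the posterior mode — the MAP estimate.

7.009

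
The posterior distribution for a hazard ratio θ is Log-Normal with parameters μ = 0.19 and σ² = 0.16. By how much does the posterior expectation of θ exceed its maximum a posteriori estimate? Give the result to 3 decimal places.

0.280

Mode = exp(μ − σ²) = exp(0.03) = 1.030.
Mean = exp(μ + σ²/2) = exp(0.270) = 1.310.
Difference = 1.310 − 1.030 = 0.280.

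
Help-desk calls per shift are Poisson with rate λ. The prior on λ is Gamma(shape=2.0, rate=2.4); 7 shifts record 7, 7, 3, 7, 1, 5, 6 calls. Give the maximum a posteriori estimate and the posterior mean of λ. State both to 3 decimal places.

Σ counts = 36. Posterior: Gamma(shape = 2.0+36 = 38.0, rate = 2.4+7 = 9.4).
Mode = (α−1)/β = 37.0/9.4 = 3.936.
Mean = α/β = 38.0/9.4 = 4.043.
Mean > mode: the posterior has a right tail.

λ_MAP = 3.936, E[λ|data] = 4.043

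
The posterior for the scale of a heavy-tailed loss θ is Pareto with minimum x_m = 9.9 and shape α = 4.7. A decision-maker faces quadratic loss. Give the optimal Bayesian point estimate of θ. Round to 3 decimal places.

The Pareto density is strictly decreasing on [x_m, ∞), so the mode is x_m = 9.900.
Mean = α·x_m/(α−1) = 4.7·9.9/3.7 = 12.576.
Quadratic loss ⇒ the optimal estimator is the posterior mean.

12.576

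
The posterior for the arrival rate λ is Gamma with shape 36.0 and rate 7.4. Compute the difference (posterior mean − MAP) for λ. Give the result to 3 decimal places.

0.135

Mode = (α−1)/β = 35.0/7.4 = 4.730.
Mean = α/β = 36.0/7.4 = 4.865.
Difference = 4.865 − 4.730 = 0.135.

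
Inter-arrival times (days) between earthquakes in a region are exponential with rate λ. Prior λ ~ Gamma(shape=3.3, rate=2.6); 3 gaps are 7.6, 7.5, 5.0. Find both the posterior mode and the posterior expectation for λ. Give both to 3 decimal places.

Σ times = 20.1. Posterior: Gamma(shape = 3.3+3 = 6.3, rate = 2.6+20.1 = 22.7).
Mode = (α−1)/β = 5.3/22.7 = 0.233.
Mean = α/β = 6.3/22.7 = 0.278.
The mean is pulled above the mode by the posterior's right skew.

MAP = 0.233, posterior mean = 0.278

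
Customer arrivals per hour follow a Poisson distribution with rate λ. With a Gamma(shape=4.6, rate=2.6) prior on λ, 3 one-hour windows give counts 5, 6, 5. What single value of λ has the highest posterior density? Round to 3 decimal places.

3.500

Σ counts = 16. Posterior: Gamma(shape = 4.6+16 = 20.6, rate = 2.6+3 = 5.6).
Mode = (α−1)/β = 19.6/5.6 = 3.500.
Mean = α/β = 20.6/5.6 = 3.679.
This is the posterior mode — the MAP estimate.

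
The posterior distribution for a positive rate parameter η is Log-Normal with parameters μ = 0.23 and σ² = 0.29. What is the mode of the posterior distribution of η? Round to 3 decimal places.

0.942

Mode = exp(μ − σ²) = exp(-0.06) = 0.942.
Mean = exp(μ + σ²/2) = exp(0.375) = 1.455.
This is the posterior mode — the MAP estimate.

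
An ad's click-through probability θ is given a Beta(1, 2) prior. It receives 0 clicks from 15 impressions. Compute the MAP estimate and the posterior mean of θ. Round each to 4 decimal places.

MAP estimate = 0.0000, posterior mean = 0.0556

Posterior: Beta(1+0, 2+15) = Beta(1, 17).
Since α = 1 ≤ 1 and β > 1, the Beta density is monotone decreasing on [0,1]; the mode is at 0.
Mean = 1/(1+17) = 0.0556.
The mean is pulled above the mode by the posterior's right skew.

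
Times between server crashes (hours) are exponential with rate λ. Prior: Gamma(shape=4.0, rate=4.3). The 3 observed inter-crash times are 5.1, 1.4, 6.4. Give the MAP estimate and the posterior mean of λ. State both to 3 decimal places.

Σ times = 12.9. Posterior: Gamma(shape = 4.0+3 = 7.0, rate = 4.3+12.9 = 17.2).
Mode = (α−1)/β = 6.0/17.2 = 0.349.
Mean = α/β = 7.0/17.2 = 0.407.
The mean is pulled above the mode by the posterior's right skew.

λ_MAP = 0.349, E[λ|data] = 0.407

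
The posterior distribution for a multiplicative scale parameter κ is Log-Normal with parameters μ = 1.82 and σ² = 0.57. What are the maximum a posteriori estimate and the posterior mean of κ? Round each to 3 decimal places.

Mode = exp(μ − σ²) = exp(1.25) = 3.490.
Mean = exp(μ + σ²/2) = exp(2.105) = 8.207.

MAP: 3.490. Posterior mean: 8.207.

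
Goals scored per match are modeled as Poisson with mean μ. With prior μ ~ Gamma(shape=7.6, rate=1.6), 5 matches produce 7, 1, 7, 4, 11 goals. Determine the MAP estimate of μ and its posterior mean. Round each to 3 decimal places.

Σ counts = 30. Posterior: Gamma(shape = 7.6+30 = 37.6, rate = 1.6+5 = 6.6).
Mode = (α−1)/β = 36.6/6.6 = 5.545.
Mean = α/β = 37.6/6.6 = 5.697.
Mean > mode: the posterior has a right tail.

MAP estimate = 5.545, posterior mean = 5.697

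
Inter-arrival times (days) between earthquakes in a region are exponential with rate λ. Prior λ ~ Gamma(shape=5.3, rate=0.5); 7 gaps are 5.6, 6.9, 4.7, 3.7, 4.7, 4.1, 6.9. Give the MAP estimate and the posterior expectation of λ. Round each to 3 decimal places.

MAP = 0.305; posterior mean = 0.332

Σ times = 36.6. Posterior: Gamma(shape = 5.3+7 = 12.3, rate = 0.5+36.6 = 37.1).
Mode = (α−1)/β = 11.3/37.1 = 0.305.
Mean = α/β = 12.3/37.1 = 0.332.
Right-skewed posterior ⇒ mode < mean.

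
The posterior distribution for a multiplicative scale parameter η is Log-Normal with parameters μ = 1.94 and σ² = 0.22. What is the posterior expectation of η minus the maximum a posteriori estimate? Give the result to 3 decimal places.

Mode = exp(μ − σ²) = exp(1.72) = 5.585.
Mean = exp(μ + σ²/2) = exp(2.050) = 7.768.
Difference = 7.768 − 5.585 = 2.183.
The mean is pulled above the mode by the posterior's right skew.

2.183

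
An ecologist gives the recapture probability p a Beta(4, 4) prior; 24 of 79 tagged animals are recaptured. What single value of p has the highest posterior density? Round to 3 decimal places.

Posterior: Beta(4+24, 4+55) = Beta(28, 59).
Mode = (28−1)/(28+59−2) = 27/85 = 0.318.
Mean = 28/(28+59) = 28/87 = 0.322.
This is the posterior mode — the MAP estimate.

0.318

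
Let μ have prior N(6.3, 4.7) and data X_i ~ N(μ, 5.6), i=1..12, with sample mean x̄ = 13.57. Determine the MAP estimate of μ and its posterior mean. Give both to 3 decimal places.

μ_MAP = 12.913, E[μ|data] = 12.913

Posterior for μ is Normal. Precision-weighted mean: (1/4.7·6.3 + 12/5.6·13.57) / (1/4.7 + 12/5.6) = 12.913.
A Normal posterior is symmetric, so mode = mean.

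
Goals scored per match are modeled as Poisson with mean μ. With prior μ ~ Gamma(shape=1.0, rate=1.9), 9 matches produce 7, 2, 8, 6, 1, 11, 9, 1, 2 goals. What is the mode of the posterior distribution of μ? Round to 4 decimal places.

4.3119

Σ counts = 47. Posterior: Gamma(shape = 1.0+47 = 48.0, rate = 1.9+9 = 10.9).
Mode = (α−1)/β = 47.0/10.9 = 4.3119.
Mean = α/β = 48.0/10.9 = 4.4037.
This is the posterior mode — the MAP estimate.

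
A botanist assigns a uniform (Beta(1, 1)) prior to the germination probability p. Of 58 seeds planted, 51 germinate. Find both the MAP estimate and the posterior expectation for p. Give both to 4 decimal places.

Posterior: Beta(1+51, 1+7) = Beta(52, 8).
Mode = (52−1)/(52+8−2) = 51/58 = 0.8793.
With a flat prior the MAP equals the MLE, 51/58.
Mean = 52/(52+8) = 52/60 = 0.8667.

MAP = 0.8793, posterior mean = 0.8667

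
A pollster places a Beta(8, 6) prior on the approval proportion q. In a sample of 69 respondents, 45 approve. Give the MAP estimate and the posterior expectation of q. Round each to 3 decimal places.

Posterior: Beta(8+45, 6+24) = Beta(53, 30).
Mode = (53−1)/(53+30−2) = 52/81 = 0.642.
Mean = 53/(53+30) = 53/83 = 0.639.

MAP = 0.642; posterior mean = 0.639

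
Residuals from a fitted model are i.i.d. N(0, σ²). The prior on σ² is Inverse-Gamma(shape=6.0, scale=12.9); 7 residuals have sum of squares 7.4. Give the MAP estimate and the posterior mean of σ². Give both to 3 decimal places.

Posterior: Inverse-Gamma(shape = 6.0+7/2 = 9.5, scale = 12.9+7.4/2 = 16.6).
Mode = β/(α+1) = 16.6/10.5 = 1.581.
Mean = β/(α−1) = 16.6/8.5 = 1.953.
The posterior is right-skewed, so the mean exceeds the mode.

MAP = 1.581, posterior mean = 1.953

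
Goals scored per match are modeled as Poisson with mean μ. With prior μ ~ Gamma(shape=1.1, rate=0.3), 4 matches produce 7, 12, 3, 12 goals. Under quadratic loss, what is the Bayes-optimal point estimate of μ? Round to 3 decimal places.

8.163

Σ counts = 34. Posterior: Gamma(shape = 1.1+34 = 35.1, rate = 0.3+4 = 4.3).
Mode = (α−1)/β = 34.1/4.3 = 7.930.
Mean = α/β = 35.1/4.3 = 8.163.
Quadratic loss ⇒ the optimal estimator is the posterior mean.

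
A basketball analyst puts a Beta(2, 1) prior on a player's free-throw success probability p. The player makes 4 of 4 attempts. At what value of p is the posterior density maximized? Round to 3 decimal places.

1.000

Posterior: Beta(2+4, 1+0) = Beta(6, 1).
Since β = 1 ≤ 1 and α > 1, the Beta density is monotone increasing on [0,1]; the mode is at 1.
Mean = 6/(6+1) = 0.857.
This is the posterior mode — the MAP estimate.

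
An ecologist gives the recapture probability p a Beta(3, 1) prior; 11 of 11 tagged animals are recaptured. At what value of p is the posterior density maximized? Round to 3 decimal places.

1.000

Posterior: Beta(3+11, 1+0) = Beta(14, 1).
Since β = 1 ≤ 1 and α > 1, the Beta density is monotone increasing on [0,1]; the mode is at 1.
Mean = 14/(14+1) = 0.933.
This is the posterior mode — the MAP estimate.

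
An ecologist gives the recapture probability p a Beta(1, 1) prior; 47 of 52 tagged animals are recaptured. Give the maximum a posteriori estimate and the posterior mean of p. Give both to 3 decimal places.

maximum a posteriori estimate = 0.904, posterior mean = 0.889

Posterior: Beta(1+47, 1+5) = Beta(48, 6).
Mode = (48−1)/(48+6−2) = 47/52 = 0.904.
With a flat prior the MAP equals the MLE, 47/52.
Mean = 48/(48+6) = 48/54 = 0.889.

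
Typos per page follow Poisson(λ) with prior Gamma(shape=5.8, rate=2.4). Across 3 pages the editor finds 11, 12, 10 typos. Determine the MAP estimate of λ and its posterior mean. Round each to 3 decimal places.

MAP: 7.000. Posterior mean: 7.185.

Σ counts = 33. Posterior: Gamma(shape = 5.8+33 = 38.8, rate = 2.4+3 = 5.4).
Mode = (α−1)/β = 37.8/5.4 = 7.000.
Mean = α/β = 38.8/5.4 = 7.185.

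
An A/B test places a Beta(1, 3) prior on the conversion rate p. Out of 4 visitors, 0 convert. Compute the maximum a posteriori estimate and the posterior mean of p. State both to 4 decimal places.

Posterior: Beta(1+0, 3+4) = Beta(1, 7).
Since α = 1 ≤ 1 and β > 1, the Beta density is monotone decreasing on [0,1]; the mode is at 0.
Mean = 1/(1+7) = 0.1250.

MAP = 0.0000, posterior mean = 0.1250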